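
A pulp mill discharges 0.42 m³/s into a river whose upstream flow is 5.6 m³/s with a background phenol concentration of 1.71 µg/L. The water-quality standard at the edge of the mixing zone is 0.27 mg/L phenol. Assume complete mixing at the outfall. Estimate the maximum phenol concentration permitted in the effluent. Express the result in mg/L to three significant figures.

3.85 mg/L

1.71 µg/L = 0.00171 mg/L.
Mass balance: 0.27·6.02 = 0.42·Cₑ + 5.6·0.00171.
Cₑ = (1.625 − 0.009576) / 0.42 = 3.847 mg/L.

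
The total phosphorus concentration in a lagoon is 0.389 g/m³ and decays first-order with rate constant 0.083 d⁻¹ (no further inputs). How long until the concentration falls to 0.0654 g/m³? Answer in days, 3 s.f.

t = ln(C₀/C)/k = ln(0.389/0.0654)/0.083 = 1.783/0.083 = 21.48 d.

21.5 d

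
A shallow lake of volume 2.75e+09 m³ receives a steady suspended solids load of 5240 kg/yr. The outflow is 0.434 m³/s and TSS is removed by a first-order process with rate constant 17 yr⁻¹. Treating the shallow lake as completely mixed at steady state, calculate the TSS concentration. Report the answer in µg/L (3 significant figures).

Outflow Q = 0.434 m³/s × 3.156e+07 s/yr = 1.37e+07 m³/yr.
Steady-state CSTR mass balance: W = Q·C + k·V·C, so C = W/(Q + kV).
Q + kV = 1.37e+07 + 17·2.75e+09 = 4.676e+10 m³/yr.
C = 5240/4.676e+10 = 1.121e-07 kg/m³ = 0.0001121 mg/L = 0.1121 µg/L.

0.112 µg/L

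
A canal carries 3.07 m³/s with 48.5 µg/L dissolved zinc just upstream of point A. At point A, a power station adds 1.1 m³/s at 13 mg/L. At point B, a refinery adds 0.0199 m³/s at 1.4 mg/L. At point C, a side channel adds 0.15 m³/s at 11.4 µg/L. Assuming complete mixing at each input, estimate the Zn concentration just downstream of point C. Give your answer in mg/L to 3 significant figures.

3.34 mg/L

48.5 µg/L = 0.0485 mg/L.
After input A: C = (3.07·0.0485 + 1.1·13) / 4.17 = 3.465 mg/L.
After input B: C = (4.17·3.465 + 0.0199·1.4) / 4.19 = 3.455 mg/L.
11.4 µg/L = 0.0114 mg/L.
After input C: C = (4.19·3.455 + 0.15·0.0114) / 4.34 = 3.336 mg/L.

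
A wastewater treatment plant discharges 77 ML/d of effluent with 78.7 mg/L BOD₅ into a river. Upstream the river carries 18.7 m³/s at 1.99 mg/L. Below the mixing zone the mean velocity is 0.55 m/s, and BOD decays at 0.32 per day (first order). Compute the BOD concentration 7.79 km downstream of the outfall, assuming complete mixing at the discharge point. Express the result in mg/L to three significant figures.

5.20 mg/L

77 ML/d = 0.8912 m³/s.
After complete mixing, C₀ = (0.8912·78.7 + 18.7·1.99) / 19.59 = 5.48 mg/L.
Travel time t = 7790 m / 0.55 m/s = 1.416e+04 s = 0.1639 d.
C = 5.48·exp(−0.32·0.1639) = 5.48·0.9489 = 5.2 mg/L.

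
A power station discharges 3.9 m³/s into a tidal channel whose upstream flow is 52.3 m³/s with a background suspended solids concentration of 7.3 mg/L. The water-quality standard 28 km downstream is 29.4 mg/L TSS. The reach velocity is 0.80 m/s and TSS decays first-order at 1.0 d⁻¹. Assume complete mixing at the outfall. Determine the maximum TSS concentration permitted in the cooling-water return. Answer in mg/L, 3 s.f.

537 mg/L

Travel time to the compliance point: t = 2.8e+04/0.80 = 3.5e+04 s = 0.4051 d; decay factor exp(−1.0·0.4051) = 0.6669.
So the concentration just after mixing may be at most 29.4/0.6669 = 44.08 mg/L.
Mass balance: 44.08·56.2 = 3.9·Cₑ + 52.3·7.3.
Cₑ = (2477 − 381.8) / 3.9 = 537.4 mg/L.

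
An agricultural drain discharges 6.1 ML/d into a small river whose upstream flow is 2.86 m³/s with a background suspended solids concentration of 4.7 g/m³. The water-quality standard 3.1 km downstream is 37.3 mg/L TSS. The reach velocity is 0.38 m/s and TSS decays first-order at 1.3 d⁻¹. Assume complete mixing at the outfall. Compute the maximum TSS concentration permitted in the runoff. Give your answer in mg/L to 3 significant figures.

1560 mg/L

6.1 ML/d = 0.0706 m³/s.
Travel time to the compliance point: t = 3100/0.38 = 8158 s = 0.09442 d; decay factor exp(−1.3·0.09442) = 0.8845.
So the concentration just after mixing may be at most 37.3/0.8845 = 42.17 mg/L.
Mass balance: 42.17·2.931 = 0.0706·Cₑ + 2.86·4.7.
Cₑ = (123.6 − 13.44) / 0.0706 = 1560 mg/L.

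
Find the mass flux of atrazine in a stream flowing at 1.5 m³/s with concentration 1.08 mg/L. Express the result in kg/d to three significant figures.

Mass flux = Q·C = 1.5 m³/s × 1.08 g/m³ = 1.62 g/s.
= 1.62 g/s × 86.4 = 140 kg/d.

140 kg/d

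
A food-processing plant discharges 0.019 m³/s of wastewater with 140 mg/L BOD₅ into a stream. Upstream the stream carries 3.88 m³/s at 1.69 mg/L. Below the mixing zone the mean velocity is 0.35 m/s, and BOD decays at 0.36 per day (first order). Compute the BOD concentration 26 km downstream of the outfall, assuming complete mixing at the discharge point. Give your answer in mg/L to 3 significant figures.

After complete mixing, C₀ = (0.019·140 + 3.88·1.69) / 3.899 = 2.364 mg/L.
Travel time t = 2.6e+04 m / 0.35 m/s = 7.429e+04 s = 0.8598 d.
C = 2.364·exp(−0.36·0.8598) = 2.364·0.7338 = 1.735 mg/L.

1.73 mg/L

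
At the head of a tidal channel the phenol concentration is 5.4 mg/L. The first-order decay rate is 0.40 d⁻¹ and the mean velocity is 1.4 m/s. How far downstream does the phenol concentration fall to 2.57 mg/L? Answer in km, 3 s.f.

225 km

From C = C₀·e^(−kt), t = ln(C₀/C)/k = ln(5.4/2.57)/0.40 = 0.7425/0.40 = 1.856 d.
Distance = v·t = 1.4 m/s × 1.604e+05 s = 2.245e+05 m = 224.5 km.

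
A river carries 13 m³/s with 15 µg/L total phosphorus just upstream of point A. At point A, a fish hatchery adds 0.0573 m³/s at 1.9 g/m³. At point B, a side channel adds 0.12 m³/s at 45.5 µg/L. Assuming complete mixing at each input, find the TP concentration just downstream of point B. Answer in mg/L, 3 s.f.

15 µg/L = 0.015 mg/L.
After input A: C = (13·0.015 + 0.0573·1.9) / 13.06 = 0.02327 mg/L.
45.5 µg/L = 0.0455 mg/L.
After input B: C = (13.06·0.02327 + 0.12·0.0455) / 13.18 = 0.02347 mg/L.

0.0235 mg/L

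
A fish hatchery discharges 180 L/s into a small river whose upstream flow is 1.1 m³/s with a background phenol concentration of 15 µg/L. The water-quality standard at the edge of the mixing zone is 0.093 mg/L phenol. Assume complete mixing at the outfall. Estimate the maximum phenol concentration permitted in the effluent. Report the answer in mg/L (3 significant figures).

0.570 mg/L

180 L/s = 0.18 m³/s.
15 µg/L = 0.015 mg/L.
Mass balance: 0.093·1.28 = 0.18·Cₑ + 1.1·0.015.
Cₑ = (0.119 − 0.0165) / 0.18 = 0.5697 mg/L.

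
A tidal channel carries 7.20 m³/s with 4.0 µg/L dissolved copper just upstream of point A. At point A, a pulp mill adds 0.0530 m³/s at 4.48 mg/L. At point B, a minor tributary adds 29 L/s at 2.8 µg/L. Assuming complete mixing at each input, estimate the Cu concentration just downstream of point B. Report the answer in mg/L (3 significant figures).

0.0366 mg/L

4.0 µg/L = 0.004 mg/L.
After input A: C = (7.2·0.004 + 0.053·4.48) / 7.253 = 0.03671 mg/L.
29 L/s = 0.029 m³/s.
2.8 µg/L = 0.0028 mg/L.
After input B: C = (7.253·0.03671 + 0.029·0.0028) / 7.282 = 0.03657 mg/L.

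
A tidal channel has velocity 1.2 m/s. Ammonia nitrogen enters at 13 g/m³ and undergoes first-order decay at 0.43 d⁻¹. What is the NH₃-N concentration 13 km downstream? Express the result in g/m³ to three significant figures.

Travel time t = 13 km / 1.2 m/s = 1.3e+04/1.2 = 1.083e+04 s = 0.1254 d.
First-order decay: C = 13·exp(−0.43·0.1254) = 13·0.9475 = 12.32 g/m³.

12.3 g/m³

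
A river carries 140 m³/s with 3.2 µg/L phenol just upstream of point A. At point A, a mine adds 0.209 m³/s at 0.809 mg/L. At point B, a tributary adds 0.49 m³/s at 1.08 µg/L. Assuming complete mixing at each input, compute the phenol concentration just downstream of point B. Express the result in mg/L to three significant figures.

3.2 µg/L = 0.0032 mg/L.
After input A: C = (140·0.0032 + 0.209·0.809) / 140.2 = 0.004401 mg/L.
1.08 µg/L = 0.00108 mg/L.
After input B: C = (140.2·0.004401 + 0.49·0.00108) / 140.7 = 0.00439 mg/L.

0.00439 mg/L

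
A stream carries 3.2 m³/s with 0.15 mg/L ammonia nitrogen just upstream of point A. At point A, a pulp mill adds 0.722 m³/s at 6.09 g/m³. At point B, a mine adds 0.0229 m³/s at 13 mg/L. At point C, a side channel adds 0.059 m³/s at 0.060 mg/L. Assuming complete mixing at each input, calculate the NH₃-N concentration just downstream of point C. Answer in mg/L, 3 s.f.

1.29 mg/L

After input A: C = (3.2·0.15 + 0.722·6.09) / 3.922 = 1.243 mg/L.
After input B: C = (3.922·1.243 + 0.0229·13) / 3.945 = 1.312 mg/L.
After input C: C = (3.945·1.312 + 0.059·0.06) / 4.004 = 1.293 mg/L.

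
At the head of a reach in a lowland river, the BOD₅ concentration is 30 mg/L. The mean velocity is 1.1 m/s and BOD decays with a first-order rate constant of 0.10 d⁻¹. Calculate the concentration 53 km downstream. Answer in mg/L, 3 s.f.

28.4 mg/L

Travel time t = 53 km / 1.1 m/s = 5.3e+04/1.1 = 4.818e+04 s = 0.5577 d.
First-order decay: C = 30·exp(−0.10·0.5577) = 30·0.9458 = 28.37 mg/L.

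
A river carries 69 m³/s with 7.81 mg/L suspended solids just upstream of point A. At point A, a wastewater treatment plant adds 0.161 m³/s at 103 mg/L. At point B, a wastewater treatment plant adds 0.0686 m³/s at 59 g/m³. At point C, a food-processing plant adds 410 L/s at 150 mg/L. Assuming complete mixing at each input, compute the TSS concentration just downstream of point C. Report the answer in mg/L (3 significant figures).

8.92 mg/L

After input A: C = (69·7.81 + 0.161·103) / 69.16 = 8.032 mg/L.
After input B: C = (69.16·8.032 + 0.0686·59) / 69.23 = 8.082 mg/L.
410 L/s = 0.41 m³/s.
After input C: C = (69.23·8.082 + 0.41·150) / 69.64 = 8.918 mg/L.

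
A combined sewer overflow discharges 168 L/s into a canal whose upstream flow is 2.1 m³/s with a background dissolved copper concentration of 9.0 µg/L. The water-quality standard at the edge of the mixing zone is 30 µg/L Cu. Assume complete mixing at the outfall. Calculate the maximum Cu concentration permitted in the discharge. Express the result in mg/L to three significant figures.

168 L/s = 0.168 m³/s.
9.0 µg/L = 0.009 mg/L.
30 µg/L = 0.03 mg/L.
Mass balance: 0.03·2.268 = 0.168·Cₑ + 2.1·0.009.
Cₑ = (0.06804 − 0.0189) / 0.168 = 0.2925 mg/L.

0.292 mg/L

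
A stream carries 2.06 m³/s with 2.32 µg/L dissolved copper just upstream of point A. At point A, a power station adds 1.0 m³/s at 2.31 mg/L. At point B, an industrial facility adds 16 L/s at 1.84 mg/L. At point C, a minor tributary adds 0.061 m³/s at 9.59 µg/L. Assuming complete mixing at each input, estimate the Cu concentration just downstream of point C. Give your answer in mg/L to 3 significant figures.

2.32 µg/L = 0.00232 mg/L.
After input A: C = (2.06·0.00232 + 1·2.31) / 3.06 = 0.7565 mg/L.
16 L/s = 0.016 m³/s.
After input B: C = (3.06·0.7565 + 0.016·1.84) / 3.076 = 0.7621 mg/L.
9.59 µg/L = 0.00959 mg/L.
After input C: C = (3.076·0.7621 + 0.061·0.00959) / 3.137 = 0.7475 mg/L.

0.747 mg/L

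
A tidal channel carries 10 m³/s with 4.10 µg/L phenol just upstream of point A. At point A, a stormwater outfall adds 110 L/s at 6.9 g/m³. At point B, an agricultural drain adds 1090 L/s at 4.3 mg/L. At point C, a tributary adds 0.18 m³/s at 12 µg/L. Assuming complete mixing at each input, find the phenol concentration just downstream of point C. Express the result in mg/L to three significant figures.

4.10 µg/L = 0.0041 mg/L.
110 L/s = 0.11 m³/s.
After input A: C = (10·0.0041 + 0.11·6.9) / 10.11 = 0.07913 mg/L.
1090 L/s = 1.09 m³/s.
After input B: C = (10.11·0.07913 + 1.09·4.3) / 11.2 = 0.4899 mg/L.
12 µg/L = 0.012 mg/L.
After input C: C = (11.2·0.4899 + 0.18·0.012) / 11.38 = 0.4824 mg/L.

0.482 mg/L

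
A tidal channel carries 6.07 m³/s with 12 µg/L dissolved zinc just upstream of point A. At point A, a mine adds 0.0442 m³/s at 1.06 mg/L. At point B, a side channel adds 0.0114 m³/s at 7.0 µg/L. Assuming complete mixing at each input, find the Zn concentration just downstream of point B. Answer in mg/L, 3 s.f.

0.0196 mg/L

12 µg/L = 0.012 mg/L.
After input A: C = (6.07·0.012 + 0.0442·1.06) / 6.114 = 0.01958 mg/L.
7.0 µg/L = 0.007 mg/L.
After input B: C = (6.114·0.01958 + 0.0114·0.007) / 6.126 = 0.01955 mg/L.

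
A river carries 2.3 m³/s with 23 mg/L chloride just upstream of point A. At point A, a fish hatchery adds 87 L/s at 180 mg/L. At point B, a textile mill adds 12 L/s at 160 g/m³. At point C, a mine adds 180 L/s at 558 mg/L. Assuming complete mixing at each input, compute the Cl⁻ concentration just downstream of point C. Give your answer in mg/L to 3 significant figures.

66.3 mg/L

87 L/s = 0.087 m³/s.
After input A: C = (2.3·23 + 0.087·180) / 2.387 = 28.72 mg/L.
12 L/s = 0.012 m³/s.
After input B: C = (2.387·28.72 + 0.012·160) / 2.399 = 29.38 mg/L.
180 L/s = 0.18 m³/s.
After input C: C = (2.399·29.38 + 0.18·558) / 2.579 = 66.27 mg/L.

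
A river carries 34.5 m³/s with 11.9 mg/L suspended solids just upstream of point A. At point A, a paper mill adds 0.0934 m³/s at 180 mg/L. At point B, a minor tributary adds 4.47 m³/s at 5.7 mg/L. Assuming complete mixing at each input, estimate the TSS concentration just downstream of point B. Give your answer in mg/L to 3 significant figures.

11.6 mg/L

After input A: C = (34.5·11.9 + 0.0934·180) / 34.59 = 12.35 mg/L.
After input B: C = (34.59·12.35 + 4.47·5.7) / 39.06 = 11.59 mg/L.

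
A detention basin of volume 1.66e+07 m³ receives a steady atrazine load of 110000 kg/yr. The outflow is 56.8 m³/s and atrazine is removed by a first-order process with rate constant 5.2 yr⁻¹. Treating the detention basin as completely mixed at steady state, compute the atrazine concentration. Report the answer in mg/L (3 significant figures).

Outflow Q = 56.8 m³/s × 3.156e+07 s/yr = 1.792e+09 m³/yr.
Steady-state CSTR mass balance: W = Q·C + k·V·C, so C = W/(Q + kV).
Q + kV = 1.792e+09 + 5.2·1.66e+07 = 1.879e+09 m³/yr.
C = 110000/1.879e+09 = 5.855e-05 kg/m³ = 0.05855 mg/L.

0.0585 mg/L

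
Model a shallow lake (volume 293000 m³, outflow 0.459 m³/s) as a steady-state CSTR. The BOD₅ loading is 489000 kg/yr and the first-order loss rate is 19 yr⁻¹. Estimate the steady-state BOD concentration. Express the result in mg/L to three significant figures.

24.4 mg/L

Outflow Q = 0.459 m³/s × 3.156e+07 s/yr = 1.448e+07 m³/yr.
Steady-state CSTR mass balance: W = Q·C + k·V·C, so C = W/(Q + kV).
Q + kV = 1.448e+07 + 19·293000 = 2.005e+07 m³/yr.
C = 489000/2.005e+07 = 0.02439 kg/m³ = 24.39 mg/L.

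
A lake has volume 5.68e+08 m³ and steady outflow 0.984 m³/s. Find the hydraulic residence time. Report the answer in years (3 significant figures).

Q = 0.984 m³/s × 3.156e+07 s/yr = 3.105e+07 m³/yr.
Hydraulic residence time τ = V/Q = 5.68e+08/3.105e+07 = 18.29 yr.

18.3 yr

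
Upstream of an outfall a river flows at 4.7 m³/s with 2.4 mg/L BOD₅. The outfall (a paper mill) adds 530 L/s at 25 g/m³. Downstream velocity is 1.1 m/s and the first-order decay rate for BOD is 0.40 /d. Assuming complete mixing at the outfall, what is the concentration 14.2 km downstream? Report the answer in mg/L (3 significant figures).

530 L/s = 0.53 m³/s.
After complete mixing, C₀ = (0.53·25 + 4.7·2.4) / 5.23 = 4.69 mg/L.
Travel time t = 1.42e+04 m / 1.1 m/s = 1.291e+04 s = 0.1494 d.
C = 4.69·exp(−0.40·0.1494) = 4.69·0.942 = 4.418 mg/L.

4.42 mg/L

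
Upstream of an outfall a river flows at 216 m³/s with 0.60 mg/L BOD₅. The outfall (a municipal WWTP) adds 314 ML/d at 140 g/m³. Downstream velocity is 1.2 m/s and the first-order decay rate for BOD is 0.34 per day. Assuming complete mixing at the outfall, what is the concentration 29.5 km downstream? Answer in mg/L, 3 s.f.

314 ML/d = 3.634 m³/s.
After complete mixing, C₀ = (3.634·140 + 216·0.6) / 219.6 = 2.907 mg/L.
Travel time t = 2.95e+04 m / 1.2 m/s = 2.458e+04 s = 0.2845 d.
C = 2.907·exp(−0.34·0.2845) = 2.907·0.9078 = 2.639 mg/L.

2.64 mg/L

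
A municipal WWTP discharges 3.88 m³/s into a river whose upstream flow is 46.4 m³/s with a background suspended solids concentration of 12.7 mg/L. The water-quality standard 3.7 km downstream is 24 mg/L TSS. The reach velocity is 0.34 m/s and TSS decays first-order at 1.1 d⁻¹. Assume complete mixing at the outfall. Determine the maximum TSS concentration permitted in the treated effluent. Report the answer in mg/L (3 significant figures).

Travel time to the compliance point: t = 3700/0.34 = 1.088e+04 s = 0.126 d; decay factor exp(−1.1·0.126) = 0.8706.
So the concentration just after mixing may be at most 24/0.8706 = 27.57 mg/L.
Mass balance: 27.57·50.28 = 3.88·Cₑ + 46.4·12.7.
Cₑ = (1386 − 589.3) / 3.88 = 205.4 mg/L.

205 mg/L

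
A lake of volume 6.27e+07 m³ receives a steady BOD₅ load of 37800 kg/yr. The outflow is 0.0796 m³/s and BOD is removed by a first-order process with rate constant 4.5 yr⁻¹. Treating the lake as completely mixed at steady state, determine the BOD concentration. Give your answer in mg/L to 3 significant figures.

Outflow Q = 0.0796 m³/s × 3.156e+07 s/yr = 2.512e+06 m³/yr.
Steady-state CSTR mass balance: W = Q·C + k·V·C, so C = W/(Q + kV).
Q + kV = 2.512e+06 + 4.5·6.27e+07 = 2.847e+08 m³/yr.
C = 37800/2.847e+08 = 0.0001328 kg/m³ = 0.1328 mg/L.

0.133 mg/L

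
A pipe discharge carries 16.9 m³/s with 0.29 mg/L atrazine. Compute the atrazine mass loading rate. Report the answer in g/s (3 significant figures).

Mass flux = Q·C = 16.9 m³/s × 0.29 g/m³ = 4.901 g/s.

4.90 g/s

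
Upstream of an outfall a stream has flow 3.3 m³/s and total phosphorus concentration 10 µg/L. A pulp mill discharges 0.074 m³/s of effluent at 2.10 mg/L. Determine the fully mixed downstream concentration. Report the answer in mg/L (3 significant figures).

0.0558 mg/L

10 µg/L = 0.01 mg/L.
By mass balance at complete mixing, C = (0.074·2.1 + 3.3·0.01) / (0.074 + 3.3) = 0.1884/3.374 = 0.05584 mg/L.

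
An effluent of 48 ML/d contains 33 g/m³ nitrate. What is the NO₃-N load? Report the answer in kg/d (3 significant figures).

1580 kg/d

48 ML/d = 0.5556 m³/s.
Mass flux = Q·C = 0.5556 m³/s × 33 g/m³ = 18.33 g/s.
= 18.33 g/s × 86.4 = 1584 kg/d.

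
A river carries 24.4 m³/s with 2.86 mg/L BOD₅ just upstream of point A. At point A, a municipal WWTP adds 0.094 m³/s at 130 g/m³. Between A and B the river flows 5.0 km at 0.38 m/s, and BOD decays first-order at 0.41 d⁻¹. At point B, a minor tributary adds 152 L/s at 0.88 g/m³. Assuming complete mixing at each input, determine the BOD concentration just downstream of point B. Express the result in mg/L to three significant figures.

After input A: C = (24.4·2.86 + 0.094·130) / 24.49 = 3.348 mg/L.
Over the 5.0 km reach to input B (t = 1.316e+04 s = 0.1523 d), decay gives C = 3.348·exp(−0.41·0.1523) = 3.145 mg/L.
152 L/s = 0.152 m³/s.
After input B: C = (24.49·3.145 + 0.152·0.88) / 24.65 = 3.131 mg/L.

3.13 mg/L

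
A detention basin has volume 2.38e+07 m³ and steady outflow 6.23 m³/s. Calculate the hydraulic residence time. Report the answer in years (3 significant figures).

0.121 yr

Q = 6.23 m³/s × 3.156e+07 s/yr = 1.966e+08 m³/yr.
Hydraulic residence time τ = V/Q = 2.38e+07/1.966e+08 = 0.1211 yr.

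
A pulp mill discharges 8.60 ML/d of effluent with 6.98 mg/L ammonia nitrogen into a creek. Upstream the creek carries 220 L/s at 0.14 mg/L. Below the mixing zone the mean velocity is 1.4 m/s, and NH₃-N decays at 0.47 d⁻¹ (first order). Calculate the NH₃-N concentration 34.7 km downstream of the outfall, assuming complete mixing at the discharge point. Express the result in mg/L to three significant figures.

8.60 ML/d = 0.09954 m³/s.
220 L/s = 0.22 m³/s.
After complete mixing, C₀ = (0.09954·6.98 + 0.22·0.14) / 0.3195 = 2.271 mg/L.
Travel time t = 3.47e+04 m / 1.4 m/s = 2.479e+04 s = 0.2869 d.
C = 2.271·exp(−0.47·0.2869) = 2.271·0.8739 = 1.984 mg/L.

1.98 mg/L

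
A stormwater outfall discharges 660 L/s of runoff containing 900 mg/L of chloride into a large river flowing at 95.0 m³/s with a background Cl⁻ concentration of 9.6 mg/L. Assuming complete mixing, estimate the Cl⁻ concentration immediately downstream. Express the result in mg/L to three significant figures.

15.7 mg/L

660 L/s = 0.66 m³/s.
Conservation of mass across the mixing zone: C = (0.66·900 + 95·9.6) / (0.66 + 95) = 1506/95.66 = 15.74 mg/L.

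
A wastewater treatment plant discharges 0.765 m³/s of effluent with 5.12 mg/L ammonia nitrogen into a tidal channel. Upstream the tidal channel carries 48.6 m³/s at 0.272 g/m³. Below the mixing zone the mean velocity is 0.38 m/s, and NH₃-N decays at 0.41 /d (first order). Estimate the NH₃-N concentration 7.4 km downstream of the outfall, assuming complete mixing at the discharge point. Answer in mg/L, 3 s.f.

After complete mixing, C₀ = (0.765·5.12 + 48.6·0.272) / 49.37 = 0.3471 mg/L.
Travel time t = 7400 m / 0.38 m/s = 1.947e+04 s = 0.2254 d.
C = 0.3471·exp(−0.41·0.2254) = 0.3471·0.9117 = 0.3165 mg/L.

0.316 mg/L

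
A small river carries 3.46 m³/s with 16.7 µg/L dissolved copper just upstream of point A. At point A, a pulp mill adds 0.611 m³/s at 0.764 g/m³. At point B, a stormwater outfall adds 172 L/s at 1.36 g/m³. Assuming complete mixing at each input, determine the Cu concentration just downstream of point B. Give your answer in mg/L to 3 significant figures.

16.7 µg/L = 0.0167 mg/L.
After input A: C = (3.46·0.0167 + 0.611·0.764) / 4.071 = 0.1289 mg/L.
172 L/s = 0.172 m³/s.
After input B: C = (4.071·0.1289 + 0.172·1.36) / 4.243 = 0.1788 mg/L.

0.179 mg/L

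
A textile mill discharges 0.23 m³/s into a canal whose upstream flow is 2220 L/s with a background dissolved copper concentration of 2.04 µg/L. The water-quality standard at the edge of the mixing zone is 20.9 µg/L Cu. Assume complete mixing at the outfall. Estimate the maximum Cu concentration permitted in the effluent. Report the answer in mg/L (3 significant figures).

2220 L/s = 2.22 m³/s.
2.04 µg/L = 0.00204 mg/L.
20.9 µg/L = 0.0209 mg/L.
Mass balance: 0.0209·2.45 = 0.23·Cₑ + 2.22·0.00204.
Cₑ = (0.05121 − 0.004529) / 0.23 = 0.2029 mg/L.

0.203 mg/L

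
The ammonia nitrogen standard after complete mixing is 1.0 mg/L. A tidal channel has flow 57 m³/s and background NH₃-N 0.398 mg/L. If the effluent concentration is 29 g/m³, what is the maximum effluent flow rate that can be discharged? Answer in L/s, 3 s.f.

Mass balance at complete mixing: C_std·(Q_w + Q_r) = Q_w·C_e + Q_r·C_b.
Rearranging, Q_w = Q_r·(C_std − C_b)/(C_e − C_std) = 57·(1 − 0.398) / (29 − 1) = 1.226 m³/s.
= 1226 L/s.

1230 L/s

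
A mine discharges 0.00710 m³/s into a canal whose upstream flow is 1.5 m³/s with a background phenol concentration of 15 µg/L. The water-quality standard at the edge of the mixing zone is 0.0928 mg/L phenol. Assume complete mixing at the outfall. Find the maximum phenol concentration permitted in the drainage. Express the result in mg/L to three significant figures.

16.5 mg/L

15 µg/L = 0.015 mg/L.
Mass balance: 0.0928·1.507 = 0.0071·Cₑ + 1.5·0.015.
Cₑ = (0.1399 − 0.0225) / 0.0071 = 16.53 mg/L.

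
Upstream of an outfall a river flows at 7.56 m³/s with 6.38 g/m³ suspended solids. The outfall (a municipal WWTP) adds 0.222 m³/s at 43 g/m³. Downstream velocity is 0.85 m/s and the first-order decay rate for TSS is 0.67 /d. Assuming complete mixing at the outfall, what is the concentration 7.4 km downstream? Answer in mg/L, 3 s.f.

6.94 mg/L

After complete mixing, C₀ = (0.222·43 + 7.56·6.38) / 7.782 = 7.425 mg/L.
Travel time t = 7400 m / 0.85 m/s = 8706 s = 0.1008 d.
C = 7.425·exp(−0.67·0.1008) = 7.425·0.9347 = 6.94 mg/L.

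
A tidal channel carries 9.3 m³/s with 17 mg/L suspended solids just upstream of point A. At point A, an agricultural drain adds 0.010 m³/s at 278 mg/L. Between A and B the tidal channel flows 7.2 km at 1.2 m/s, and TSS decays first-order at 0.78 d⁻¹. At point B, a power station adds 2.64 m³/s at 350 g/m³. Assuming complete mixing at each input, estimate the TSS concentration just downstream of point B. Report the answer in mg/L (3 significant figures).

After input A: C = (9.3·17 + 0.01·278) / 9.31 = 17.28 mg/L.
Over the 7.2 km reach to input B (t = 6000 s = 0.06944 d), decay gives C = 17.28·exp(−0.78·0.06944) = 16.37 mg/L.
After input B: C = (9.31·16.37 + 2.64·350) / 11.95 = 90.08 mg/L.

90.1 mg/L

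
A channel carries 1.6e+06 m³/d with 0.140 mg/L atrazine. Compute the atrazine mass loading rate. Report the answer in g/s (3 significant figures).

1.6e+06 m³/d = 18.52 m³/s.
Mass flux = Q·C = 18.52 m³/s × 0.14 g/m³ = 2.593 g/s.

2.59 g/s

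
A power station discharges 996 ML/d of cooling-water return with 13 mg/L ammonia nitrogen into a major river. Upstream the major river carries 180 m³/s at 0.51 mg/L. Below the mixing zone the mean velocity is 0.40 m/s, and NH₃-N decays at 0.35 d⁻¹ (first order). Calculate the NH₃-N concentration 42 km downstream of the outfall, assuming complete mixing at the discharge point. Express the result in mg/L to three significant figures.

0.825 mg/L

996 ML/d = 11.53 m³/s.
After complete mixing, C₀ = (11.53·13 + 180·0.51) / 191.5 = 1.262 mg/L.
Travel time t = 4.2e+04 m / 0.40 m/s = 1.05e+05 s = 1.215 d.
C = 1.262·exp(−0.35·1.215) = 1.262·0.6535 = 0.8246 mg/L.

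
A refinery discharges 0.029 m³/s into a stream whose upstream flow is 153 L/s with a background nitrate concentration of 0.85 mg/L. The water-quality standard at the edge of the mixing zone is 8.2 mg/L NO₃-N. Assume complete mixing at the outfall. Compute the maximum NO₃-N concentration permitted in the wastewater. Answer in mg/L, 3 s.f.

47.0 mg/L

153 L/s = 0.153 m³/s.
Mass balance: 8.2·0.182 = 0.029·Cₑ + 0.153·0.85.
Cₑ = (1.492 − 0.13) / 0.029 = 46.98 mg/L.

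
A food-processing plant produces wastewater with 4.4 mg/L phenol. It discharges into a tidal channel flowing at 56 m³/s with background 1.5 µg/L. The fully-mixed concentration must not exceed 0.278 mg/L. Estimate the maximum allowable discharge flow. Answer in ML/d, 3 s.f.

1.5 µg/L = 0.0015 mg/L.
Mass balance at complete mixing: C_std·(Q_w + Q_r) = Q_w·C_e + Q_r·C_b.
Rearranging, Q_w = Q_r·(C_std − C_b)/(C_e − C_std) = 56·(0.278 − 0.0015) / (4.4 − 0.278) = 3.756 m³/s.
= 324.6 ML/d.

325 ML/d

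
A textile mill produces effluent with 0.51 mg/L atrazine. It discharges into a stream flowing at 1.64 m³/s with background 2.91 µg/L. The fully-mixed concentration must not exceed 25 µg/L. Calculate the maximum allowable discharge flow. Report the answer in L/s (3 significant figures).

2.91 µg/L = 0.00291 mg/L.
25 µg/L = 0.025 mg/L.
Mass balance at complete mixing: C_std·(Q_w + Q_r) = Q_w·C_e + Q_r·C_b.
Rearranging, Q_w = Q_r·(C_std − C_b)/(C_e − C_std) = 1.64·(0.025 − 0.00291) / (0.51 − 0.025) = 0.0747 m³/s.
= 74.7 L/s.

74.7 L/s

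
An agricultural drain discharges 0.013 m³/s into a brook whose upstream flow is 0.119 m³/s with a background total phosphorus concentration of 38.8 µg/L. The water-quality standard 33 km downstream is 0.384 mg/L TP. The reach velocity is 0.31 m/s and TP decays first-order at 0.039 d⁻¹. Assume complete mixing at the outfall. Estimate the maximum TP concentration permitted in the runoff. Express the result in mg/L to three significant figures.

3.74 mg/L

38.8 µg/L = 0.0388 mg/L.
Travel time to the compliance point: t = 3.3e+04/0.31 = 1.065e+05 s = 1.232 d; decay factor exp(−0.039·1.232) = 0.9531.
So the concentration just after mixing may be at most 0.384/0.9531 = 0.4029 mg/L.
Mass balance: 0.4029·0.132 = 0.013·Cₑ + 0.119·0.0388.
Cₑ = (0.05318 − 0.004617) / 0.013 = 3.736 mg/L.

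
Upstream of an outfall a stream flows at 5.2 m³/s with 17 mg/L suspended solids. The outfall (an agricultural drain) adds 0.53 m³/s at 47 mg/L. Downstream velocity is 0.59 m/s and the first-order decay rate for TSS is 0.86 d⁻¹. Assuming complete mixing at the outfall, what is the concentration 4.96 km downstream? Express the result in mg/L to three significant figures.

18.2 mg/L

After complete mixing, C₀ = (0.53·47 + 5.2·17) / 5.73 = 19.77 mg/L.
Travel time t = 4960 m / 0.59 m/s = 8407 s = 0.0973 d.
C = 19.77·exp(−0.86·0.0973) = 19.77·0.9197 = 18.19 mg/L.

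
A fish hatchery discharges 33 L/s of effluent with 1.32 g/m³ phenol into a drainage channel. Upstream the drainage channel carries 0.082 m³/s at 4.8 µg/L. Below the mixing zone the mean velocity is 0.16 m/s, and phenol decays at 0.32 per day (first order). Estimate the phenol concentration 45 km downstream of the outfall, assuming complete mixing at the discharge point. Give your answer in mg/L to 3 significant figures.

33 L/s = 0.033 m³/s.
4.8 µg/L = 0.0048 mg/L.
After complete mixing, C₀ = (0.033·1.32 + 0.082·0.0048) / 0.115 = 0.3822 mg/L.
Travel time t = 4.5e+04 m / 0.16 m/s = 2.812e+05 s = 3.255 d.
C = 0.3822·exp(−0.32·3.255) = 0.3822·0.3529 = 0.1349 mg/L.

0.135 mg/L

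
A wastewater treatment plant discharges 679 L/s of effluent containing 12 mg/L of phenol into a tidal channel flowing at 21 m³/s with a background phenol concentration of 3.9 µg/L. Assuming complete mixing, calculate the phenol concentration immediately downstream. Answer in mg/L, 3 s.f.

0.380 mg/L

679 L/s = 0.679 m³/s.
3.9 µg/L = 0.0039 mg/L.
Conservation of mass across the mixing zone: C = (0.679·12 + 21·0.0039) / (0.679 + 21) = 8.23/21.68 = 0.3796 mg/L.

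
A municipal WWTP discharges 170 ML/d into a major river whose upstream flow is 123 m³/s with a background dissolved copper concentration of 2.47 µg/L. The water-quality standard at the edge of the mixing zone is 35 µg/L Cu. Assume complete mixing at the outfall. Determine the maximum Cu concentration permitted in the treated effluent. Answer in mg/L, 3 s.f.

170 ML/d = 1.968 m³/s.
2.47 µg/L = 0.00247 mg/L.
35 µg/L = 0.035 mg/L.
Mass balance: 0.035·125 = 1.968·Cₑ + 123·0.00247.
Cₑ = (4.374 − 0.3038) / 1.968 = 2.069 mg/L.

2.07 mg/L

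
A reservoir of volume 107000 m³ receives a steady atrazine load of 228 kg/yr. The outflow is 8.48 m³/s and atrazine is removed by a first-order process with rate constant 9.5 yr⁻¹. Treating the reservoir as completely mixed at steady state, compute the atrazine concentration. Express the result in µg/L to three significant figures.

Outflow Q = 8.48 m³/s × 3.156e+07 s/yr = 2.676e+08 m³/yr.
Steady-state CSTR mass balance: W = Q·C + k·V·C, so C = W/(Q + kV).
Q + kV = 2.676e+08 + 9.5·107000 = 2.686e+08 m³/yr.
C = 228/2.686e+08 = 8.488e-07 kg/m³ = 0.0008488 mg/L = 0.8488 µg/L.

0.849 µg/L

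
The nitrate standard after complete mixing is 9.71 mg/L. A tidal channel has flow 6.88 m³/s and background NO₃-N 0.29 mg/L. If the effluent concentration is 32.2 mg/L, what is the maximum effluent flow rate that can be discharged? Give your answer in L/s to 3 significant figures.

2880 L/s

Mass balance at complete mixing: C_std·(Q_w + Q_r) = Q_w·C_e + Q_r·C_b.
Rearranging, Q_w = Q_r·(C_std − C_b)/(C_e − C_std) = 6.88·(9.71 − 0.29) / (32.2 − 9.71) = 2.882 m³/s.
= 2882 L/s.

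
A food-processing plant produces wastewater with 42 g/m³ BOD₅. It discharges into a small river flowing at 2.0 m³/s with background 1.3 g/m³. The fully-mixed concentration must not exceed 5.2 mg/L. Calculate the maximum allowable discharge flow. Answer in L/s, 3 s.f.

Mass balance at complete mixing: C_std·(Q_w + Q_r) = Q_w·C_e + Q_r·C_b.
Rearranging, Q_w = Q_r·(C_std − C_b)/(C_e − C_std) = 2.0·(5.2 − 1.3) / (42 − 5.2) = 0.212 m³/s.
= 212 L/s.

212 L/s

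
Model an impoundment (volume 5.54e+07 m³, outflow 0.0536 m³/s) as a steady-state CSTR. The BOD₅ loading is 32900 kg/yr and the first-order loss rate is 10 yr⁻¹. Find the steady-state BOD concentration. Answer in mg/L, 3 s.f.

Outflow Q = 0.0536 m³/s × 3.156e+07 s/yr = 1.691e+06 m³/yr.
Steady-state CSTR mass balance: W = Q·C + k·V·C, so C = W/(Q + kV).
Q + kV = 1.691e+06 + 10·5.54e+07 = 5.557e+08 m³/yr.
C = 32900/5.557e+08 = 5.921e-05 kg/m³ = 0.05921 mg/L.

0.0592 mg/L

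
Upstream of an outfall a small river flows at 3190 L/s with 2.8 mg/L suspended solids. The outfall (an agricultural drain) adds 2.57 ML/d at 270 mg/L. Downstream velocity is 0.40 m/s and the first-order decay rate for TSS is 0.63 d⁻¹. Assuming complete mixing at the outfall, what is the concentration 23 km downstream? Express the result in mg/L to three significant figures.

3.46 mg/L

2.57 ML/d = 0.02975 m³/s.
3190 L/s = 3.19 m³/s.
After complete mixing, C₀ = (0.02975·270 + 3.19·2.8) / 3.22 = 5.269 mg/L.
Travel time t = 2.3e+04 m / 0.40 m/s = 5.75e+04 s = 0.6655 d.
C = 5.269·exp(−0.63·0.6655) = 5.269·0.6575 = 3.464 mg/L.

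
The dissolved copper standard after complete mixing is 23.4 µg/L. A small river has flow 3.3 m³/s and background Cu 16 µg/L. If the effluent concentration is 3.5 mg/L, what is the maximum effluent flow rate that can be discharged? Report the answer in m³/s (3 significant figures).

0.00702 m³/s

16 µg/L = 0.016 mg/L.
23.4 µg/L = 0.0234 mg/L.
Mass balance at complete mixing: C_std·(Q_w + Q_r) = Q_w·C_e + Q_r·C_b.
Rearranging, Q_w = Q_r·(C_std − C_b)/(C_e − C_std) = 3.3·(0.0234 − 0.016) / (3.5 − 0.0234) = 0.007024 m³/s.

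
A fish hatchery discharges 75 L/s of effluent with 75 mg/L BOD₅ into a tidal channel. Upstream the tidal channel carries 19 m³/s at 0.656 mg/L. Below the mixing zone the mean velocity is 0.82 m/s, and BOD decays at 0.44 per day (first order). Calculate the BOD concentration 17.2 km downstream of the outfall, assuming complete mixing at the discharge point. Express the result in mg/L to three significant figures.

75 L/s = 0.075 m³/s.
After complete mixing, C₀ = (0.075·75 + 19·0.656) / 19.07 = 0.9483 mg/L.
Travel time t = 1.72e+04 m / 0.82 m/s = 2.098e+04 s = 0.2428 d.
C = 0.9483·exp(−0.44·0.2428) = 0.9483·0.8987 = 0.8522 mg/L.

0.852 mg/L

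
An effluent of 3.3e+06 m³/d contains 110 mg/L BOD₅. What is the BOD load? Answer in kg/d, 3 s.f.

363000 kg/d

3.3e+06 m³/d = 38.19 m³/s.
Mass flux = Q·C = 38.19 m³/s × 110 g/m³ = 4201 g/s.
= 4201 g/s × 86.4 = 3.63e+05 kg/d.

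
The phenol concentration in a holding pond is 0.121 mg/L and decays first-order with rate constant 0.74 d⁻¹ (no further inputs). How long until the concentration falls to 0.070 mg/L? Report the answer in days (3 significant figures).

t = ln(C₀/C)/k = ln(0.121/0.070)/0.74 = 0.5473/0.74 = 0.7396 d.

0.740 d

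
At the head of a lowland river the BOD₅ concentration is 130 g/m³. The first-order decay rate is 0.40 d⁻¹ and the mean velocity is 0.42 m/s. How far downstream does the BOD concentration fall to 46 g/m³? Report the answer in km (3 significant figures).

From C = C₀·e^(−kt), t = ln(C₀/C)/k = ln(130/46)/0.40 = 1.039/0.40 = 2.597 d.
Distance = v·t = 0.42 m/s × 2.244e+05 s = 9.425e+04 m = 94.25 km.

94.2 km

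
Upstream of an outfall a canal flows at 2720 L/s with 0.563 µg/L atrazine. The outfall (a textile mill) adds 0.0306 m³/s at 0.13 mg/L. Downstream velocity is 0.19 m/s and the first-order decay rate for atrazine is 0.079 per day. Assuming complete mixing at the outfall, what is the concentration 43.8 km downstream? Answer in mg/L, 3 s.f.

2720 L/s = 2.72 m³/s.
0.563 µg/L = 0.000563 mg/L.
After complete mixing, C₀ = (0.0306·0.13 + 2.72·0.000563) / 2.751 = 0.002003 mg/L.
Travel time t = 4.38e+04 m / 0.19 m/s = 2.305e+05 s = 2.668 d.
C = 0.002003·exp(−0.079·2.668) = 0.002003·0.81 = 0.001622 mg/L.

0.00162 mg/L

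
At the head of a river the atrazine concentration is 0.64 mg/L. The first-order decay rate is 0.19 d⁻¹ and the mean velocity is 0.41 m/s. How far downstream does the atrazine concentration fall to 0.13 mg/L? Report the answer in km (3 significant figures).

From C = C₀·e^(−kt), t = ln(C₀/C)/k = ln(0.64/0.13)/0.19 = 1.594/0.19 = 8.389 d.
Distance = v·t = 0.41 m/s × 7.248e+05 s = 2.972e+05 m = 297.2 km.

297 km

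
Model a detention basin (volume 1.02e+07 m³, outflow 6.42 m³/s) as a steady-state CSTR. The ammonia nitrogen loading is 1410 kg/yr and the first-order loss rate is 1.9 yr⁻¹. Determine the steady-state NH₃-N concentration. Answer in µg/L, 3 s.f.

6.35 µg/L

Outflow Q = 6.42 m³/s × 3.156e+07 s/yr = 2.026e+08 m³/yr.
Steady-state CSTR mass balance: W = Q·C + k·V·C, so C = W/(Q + kV).
Q + kV = 2.026e+08 + 1.9·1.02e+07 = 2.22e+08 m³/yr.
C = 1410/2.22e+08 = 6.352e-06 kg/m³ = 0.006352 mg/L = 6.352 µg/L.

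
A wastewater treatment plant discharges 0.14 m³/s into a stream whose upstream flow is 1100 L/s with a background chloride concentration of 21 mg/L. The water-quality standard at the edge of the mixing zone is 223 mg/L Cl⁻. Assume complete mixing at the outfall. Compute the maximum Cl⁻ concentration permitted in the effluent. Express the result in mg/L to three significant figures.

1810 mg/L

1100 L/s = 1.1 m³/s.
Mass balance: 223·1.24 = 0.14·Cₑ + 1.1·21.
Cₑ = (276.5 − 23.1) / 0.14 = 1810 mg/L.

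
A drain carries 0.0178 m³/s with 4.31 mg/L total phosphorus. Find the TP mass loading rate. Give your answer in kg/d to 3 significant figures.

6.63 kg/d

Mass flux = Q·C = 0.0178 m³/s × 4.31 g/m³ = 0.07672 g/s.
= 0.07672 g/s × 86.4 = 6.628 kg/d.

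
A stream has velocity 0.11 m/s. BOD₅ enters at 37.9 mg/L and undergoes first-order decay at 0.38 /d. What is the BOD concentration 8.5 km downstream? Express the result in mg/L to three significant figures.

Travel time t = 8.5 km / 0.11 m/s = 8500/0.11 = 7.727e+04 s = 0.8944 d.
First-order decay: C = 37.9·exp(−0.38·0.8944) = 37.9·0.7119 = 26.98 mg/L.

27.0 mg/L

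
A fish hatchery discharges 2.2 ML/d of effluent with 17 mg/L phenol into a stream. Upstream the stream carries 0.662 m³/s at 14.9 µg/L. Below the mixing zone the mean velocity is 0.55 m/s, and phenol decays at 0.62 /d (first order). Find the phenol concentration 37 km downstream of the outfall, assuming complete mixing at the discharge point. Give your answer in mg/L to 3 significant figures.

0.397 mg/L

2.2 ML/d = 0.02546 m³/s.
14.9 µg/L = 0.0149 mg/L.
After complete mixing, C₀ = (0.02546·17 + 0.662·0.0149) / 0.6875 = 0.644 mg/L.
Travel time t = 3.7e+04 m / 0.55 m/s = 6.727e+04 s = 0.7786 d.
C = 0.644·exp(−0.62·0.7786) = 0.644·0.6171 = 0.3974 mg/L.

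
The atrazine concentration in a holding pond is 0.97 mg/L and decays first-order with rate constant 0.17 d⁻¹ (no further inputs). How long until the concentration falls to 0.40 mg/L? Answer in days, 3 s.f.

5.21 d

t = ln(C₀/C)/k = ln(0.97/0.40)/0.17 = 0.8858/0.17 = 5.211 d.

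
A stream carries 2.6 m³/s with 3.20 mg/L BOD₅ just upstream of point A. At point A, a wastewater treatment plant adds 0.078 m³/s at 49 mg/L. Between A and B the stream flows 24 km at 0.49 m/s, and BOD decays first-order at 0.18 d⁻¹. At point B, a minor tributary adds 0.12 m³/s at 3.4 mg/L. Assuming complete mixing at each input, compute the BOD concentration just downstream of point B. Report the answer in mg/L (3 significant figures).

After input A: C = (2.6·3.2 + 0.078·49) / 2.678 = 4.534 mg/L.
Over the 24 km reach to input B (t = 4.898e+04 s = 0.5669 d), decay gives C = 4.534·exp(−0.18·0.5669) = 4.094 mg/L.
After input B: C = (2.678·4.094 + 0.12·3.4) / 2.798 = 4.064 mg/L.

4.06 mg/L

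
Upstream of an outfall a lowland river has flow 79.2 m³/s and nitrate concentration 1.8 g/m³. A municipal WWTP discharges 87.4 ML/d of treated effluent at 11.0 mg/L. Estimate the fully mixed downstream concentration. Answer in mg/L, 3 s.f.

1.92 mg/L

87.4 ML/d = 1.012 m³/s.
By mass balance at complete mixing, C = (1.012·11 + 79.2·1.8) / (1.012 + 79.2) = 153.7/80.21 = 1.916 mg/L.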